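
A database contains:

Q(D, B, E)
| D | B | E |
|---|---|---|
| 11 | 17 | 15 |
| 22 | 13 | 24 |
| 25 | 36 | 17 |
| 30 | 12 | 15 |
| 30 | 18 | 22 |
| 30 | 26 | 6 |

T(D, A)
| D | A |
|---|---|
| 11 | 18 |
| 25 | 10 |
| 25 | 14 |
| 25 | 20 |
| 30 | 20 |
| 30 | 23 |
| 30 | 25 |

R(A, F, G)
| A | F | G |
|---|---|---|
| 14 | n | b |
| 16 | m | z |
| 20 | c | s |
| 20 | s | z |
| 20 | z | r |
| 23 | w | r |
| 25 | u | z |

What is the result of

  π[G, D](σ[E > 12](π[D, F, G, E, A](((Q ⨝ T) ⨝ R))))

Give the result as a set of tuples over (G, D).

Q ⋈ T (natural join on D): {(11, 17, 15, 18), (25, 36, 17, 10), (25, 36, 17, 14), (25, 36, 17, 20), (30, 12, 15, 20), (30, 12, 15, 23), (30, 12, 15, 25), (30, 18, 22, 20), (30, 18, 22, 23), (30, 18, 22, 25), (30, 26, 6, 20), (30, 26, 6, 23), (30, 26, 6, 25)}
(Q ⨝ T) ⋈ R (natural join on A): {(25, 36, 17, 14, n, b), (25, 36, 17, 20, c, s), (25, 36, 17, 20, s, z), (25, 36, 17, 20, z, r), (30, 12, 15, 20, c, s), (30, 12, 15, 20, s, z), (30, 12, 15, 20, z, r), (30, 12, 15, 23, w, r), (30, 12, 15, 25, u, z), (30, 18, 22, 20, c, s), (30, 18, 22, 20, s, z), (30, 18, 22, 20, z, r), (30, 18, 22, 23, w, r), (30, 18, 22, 25, u, z), (30, 26, 6, 20, c, s), (30, 26, 6, 20, s, z), (30, 26, 6, 20, z, r), (30, 26, 6, 23, w, r), (30, 26, 6, 25, u, z)}
Keep only column(s) D, F, G, E, A: {(25, c, s, 17, 20), (25, n, b, 17, 14), (25, s, z, 17, 20), (25, z, r, 17, 20), (30, c, s, 15, 20), (30, c, s, 22, 20), (30, c, s, 6, 20), (30, s, z, 15, 20), (30, s, z, 22, 20), (30, s, z, 6, 20), (30, u, z, 15, 25), (30, u, z, 22, 25), (30, u, z, 6, 25), (30, w, r, 15, 23), (30, w, r, 22, 23), (30, w, r, 6, 23), (30, z, r, 15, 20), (30, z, r, 22, 20), (30, z, r, 6, 20)}
Filtering on E > 12 leaves {(25, c, s, 17, 20), (25, n, b, 17, 14), (25, s, z, 17, 20), (25, z, r, 17, 20), (30, c, s, 15, 20), (30, c, s, 22, 20), (30, s, z, 15, 20), (30, s, z, 22, 20), (30, u, z, 15, 25), (30, u, z, 22, 25), (30, w, r, 15, 23), (30, w, r, 22, 23), (30, z, r, 15, 20), (30, z, r, 22, 20)}.
Keep only column(s) G, D (7 duplicate(s) eliminated): {(b, 25), (r, 25), (r, 30), (s, 25), (s, 30), (z, 25), (z, 30)}

{(b, 25), (r, 25), (r, 30), (s, 25), (s, 30), (z, 25), (z, 30)}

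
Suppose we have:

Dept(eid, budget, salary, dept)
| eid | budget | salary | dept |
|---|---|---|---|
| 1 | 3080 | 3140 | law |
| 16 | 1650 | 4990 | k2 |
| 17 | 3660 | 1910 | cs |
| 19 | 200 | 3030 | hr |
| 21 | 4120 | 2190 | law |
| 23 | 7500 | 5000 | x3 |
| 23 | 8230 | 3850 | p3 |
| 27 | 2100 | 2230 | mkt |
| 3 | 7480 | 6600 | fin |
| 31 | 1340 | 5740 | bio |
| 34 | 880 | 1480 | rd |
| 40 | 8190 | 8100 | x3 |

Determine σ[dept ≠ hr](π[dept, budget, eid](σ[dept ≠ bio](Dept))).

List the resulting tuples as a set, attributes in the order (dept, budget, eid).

{(cs, 3660, 17), (fin, 7480, 3), (k2, 1650, 16), (law, 3080, 1), (law, 4120, 21), (mkt, 2100, 27), (p3, 8230, 23), (rd, 880, 34), (x3, 7500, 23), (x3, 8190, 40)}

Selection dept ≠ bio: {(1, 3080, 3140, law), (16, 1650, 4990, k2), (17, 3660, 1910, cs), (19, 200, 3030, hr), (21, 4120, 2190, law), (23, 7500, 5000, x3), (23, 8230, 3850, p3), (27, 2100, 2230, mkt), (3, 7480, 6600, fin), (34, 880, 1480, rd), (40, 8190, 8100, x3)}
Projecting to dept, budget, eid: {(cs, 3660, 17), (fin, 7480, 3), (hr, 200, 19), (k2, 1650, 16), (law, 3080, 1), (law, 4120, 21), (mkt, 2100, 27), (p3, 8230, 23), (rd, 880, 34), (x3, 7500, 23), (x3, 8190, 40)}
Selection dept ≠ hr: {(cs, 3660, 17), (fin, 7480, 3), (k2, 1650, 16), (law, 3080, 1), (law, 4120, 21), (mkt, 2100, 27), (p3, 8230, 23), (rd, 880, 34), (x3, 7500, 23), (x3, 8190, 40)}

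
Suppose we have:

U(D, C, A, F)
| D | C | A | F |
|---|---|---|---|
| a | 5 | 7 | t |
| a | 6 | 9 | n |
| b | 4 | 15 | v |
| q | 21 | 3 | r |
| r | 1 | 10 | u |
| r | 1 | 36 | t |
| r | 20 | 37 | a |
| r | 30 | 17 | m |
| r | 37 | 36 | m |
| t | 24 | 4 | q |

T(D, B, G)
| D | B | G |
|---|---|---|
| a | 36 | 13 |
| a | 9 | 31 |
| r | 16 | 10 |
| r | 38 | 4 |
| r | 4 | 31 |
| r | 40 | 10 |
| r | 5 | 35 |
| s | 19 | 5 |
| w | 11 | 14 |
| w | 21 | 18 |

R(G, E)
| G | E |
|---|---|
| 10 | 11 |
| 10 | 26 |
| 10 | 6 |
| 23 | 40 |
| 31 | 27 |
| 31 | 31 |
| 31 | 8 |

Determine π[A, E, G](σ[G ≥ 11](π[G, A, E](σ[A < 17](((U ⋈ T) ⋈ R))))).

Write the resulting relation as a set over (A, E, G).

Natural join on D: {(a, 5, 7, t, 36, 13), (a, 5, 7, t, 9, 31), (a, 6, 9, n, 36, 13), (a, 6, 9, n, 9, 31), (r, 1, 10, u, 16, 10), (r, 1, 10, u, 38, 4), (r, 1, 10, u, 4, 31), (r, 1, 10, u, 40, 10), (r, 1, 10, u, 5, 35), (r, 1, 36, t, 16, 10), (r, 1, 36, t, 38, 4), (r, 1, 36, t, 4, 31), (r, 1, 36, t, 40, 10), (r, 1, 36, t, 5, 35), (r, 20, 37, a, 16, 10), (r, 20, 37, a, 38, 4), (r, 20, 37, a, 4, 31), (r, 20, 37, a, 40, 10), (r, 20, 37, a, 5, 35), (r, 30, 17, m, 16, 10), (r, 30, 17, m, 38, 4), (r, 30, 17, m, 4, 31), (r, 30, 17, m, 40, 10), (r, 30, 17, m, 5, 35), (r, 37, 36, m, 16, 10), (r, 37, 36, m, 38, 4), (r, 37, 36, m, 4, 31), (r, 37, 36, m, 40, 10), (r, 37, 36, m, 5, 35)}
Natural join on G: {(a, 5, 7, t, 9, 31, 27), (a, 5, 7, t, 9, 31, 31), (a, 5, 7, t, 9, 31, 8), (a, 6, 9, n, 9, 31, 27), (a, 6, 9, n, 9, 31, 31), (a, 6, 9, n, 9, 31, 8), (r, 1, 10, u, 16, 10, 11), (r, 1, 10, u, 16, 10, 26), (r, 1, 10, u, 16, 10, 6), (r, 1, 10, u, 4, 31, 27), (r, 1, 10, u, 4, 31, 31), (r, 1, 10, u, 4, 31, 8), (r, 1, 10, u, 40, 10, 11), (r, 1, 10, u, 40, 10, 26), (r, 1, 10, u, 40, 10, 6), (r, 1, 36, t, 16, 10, 11), (r, 1, 36, t, 16, 10, 26), (r, 1, 36, t, 16, 10, 6), (r, 1, 36, t, 4, 31, 27), (r, 1, 36, t, 4, 31, 31), (r, 1, 36, t, 4, 31, 8), (r, 1, 36, t, 40, 10, 11), (r, 1, 36, t, 40, 10, 26), (r, 1, 36, t, 40, 10, 6), (r, 20, 37, a, 16, 10, 11), (r, 20, 37, a, 16, 10, 26), (r, 20, 37, a, 16, 10, 6), (r, 20, 37, a, 4, 31, 27), (r, 20, 37, a, 4, 31, 31), (r, 20, 37, a, 4, 31, 8), (r, 20, 37, a, 40, 10, 11), (r, 20, 37, a, 40, 10, 26), (r, 20, 37, a, 40, 10, 6), (r, 30, 17, m, 16, 10, 11), (r, 30, 17, m, 16, 10, 26), (r, 30, 17, m, 16, 10, 6), (r, 30, 17, m, 4, 31, 27), (r, 30, 17, m, 4, 31, 31), (r, 30, 17, m, 4, 31, 8), (r, 30, 17, m, 40, 10, 11), (r, 30, 17, m, 40, 10, 26), (r, 30, 17, m, 40, 10, 6), (r, 37, 36, m, 16, 10, 11), (r, 37, 36, m, 16, 10, 26), (r, 37, 36, m, 16, 10, 6), (r, 37, 36, m, 4, 31, 27), (r, 37, 36, m, 4, 31, 31), (r, 37, 36, m, 4, 31, 8), (r, 37, 36, m, 40, 10, 11), (r, 37, 36, m, 40, 10, 26), (r, 37, 36, m, 40, 10, 6)}
Filtering on A < 17 leaves {(a, 5, 7, t, 9, 31, 27), (a, 5, 7, t, 9, 31, 31), (a, 5, 7, t, 9, 31, 8), (a, 6, 9, n, 9, 31, 27), (a, 6, 9, n, 9, 31, 31), (a, 6, 9, n, 9, 31, 8), (r, 1, 10, u, 16, 10, 11), (r, 1, 10, u, 16, 10, 26), (r, 1, 10, u, 16, 10, 6), (r, 1, 10, u, 4, 31, 27), (r, 1, 10, u, 4, 31, 31), (r, 1, 10, u, 4, 31, 8), (r, 1, 10, u, 40, 10, 11), (r, 1, 10, u, 40, 10, 26), (r, 1, 10, u, 40, 10, 6)}.
Keep only column(s) G, A, E (3 duplicate(s) eliminated): {(10, 10, 11), (10, 10, 26), (10, 10, 6), (31, 10, 27), (31, 10, 31), (31, 10, 8), (31, 7, 27), (31, 7, 31), (31, 7, 8), (31, 9, 27), (31, 9, 31), (31, 9, 8)}
Filtering on G ≥ 11 leaves {(31, 10, 27), (31, 10, 31), (31, 10, 8), (31, 7, 27), (31, 7, 31), (31, 7, 8), (31, 9, 27), (31, 9, 31), (31, 9, 8)}.
Keep only column(s) A, E, G: {(10, 27, 31), (10, 31, 31), (10, 8, 31), (7, 27, 31), (7, 31, 31), (7, 8, 31), (9, 27, 31), (9, 31, 31), (9, 8, 31)}

{(10, 27, 31), (10, 31, 31), (10, 8, 31), (7, 27, 31), (7, 31, 31), (7, 8, 31), (9, 27, 31), (9, 31, 31), (9, 8, 31)}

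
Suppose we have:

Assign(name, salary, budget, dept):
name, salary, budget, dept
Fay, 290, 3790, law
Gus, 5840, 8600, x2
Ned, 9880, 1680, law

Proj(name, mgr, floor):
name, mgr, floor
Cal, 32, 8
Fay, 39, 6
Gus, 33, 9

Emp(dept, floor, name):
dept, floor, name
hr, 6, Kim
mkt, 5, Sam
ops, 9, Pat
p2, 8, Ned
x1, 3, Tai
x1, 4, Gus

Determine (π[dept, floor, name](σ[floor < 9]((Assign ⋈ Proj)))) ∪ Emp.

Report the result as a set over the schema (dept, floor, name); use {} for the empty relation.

Assign ⋈ Proj (natural join on name): {(Fay, 290, 3790, law, 39, 6), (Gus, 5840, 8600, x2, 33, 9)}
Selection floor < 9: {(Fay, 290, 3790, law, 39, 6)}
Keep only column(s) dept, floor, name: {(law, 6, Fay)}
Taking the union: {(hr, 6, Kim), (law, 6, Fay), (mkt, 5, Sam), (ops, 9, Pat), (p2, 8, Ned), (x1, 3, Tai), (x1, 4, Gus)}

{(hr, 6, Kim), (law, 6, Fay), (mkt, 5, Sam), (ops, 9, Pat), (p2, 8, Ned), (x1, 3, Tai), (x1, 4, Gus)}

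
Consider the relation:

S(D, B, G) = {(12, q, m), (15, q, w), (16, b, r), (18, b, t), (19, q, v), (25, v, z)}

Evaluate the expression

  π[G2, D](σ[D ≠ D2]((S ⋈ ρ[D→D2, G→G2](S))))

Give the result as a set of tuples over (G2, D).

{(m, 15), (m, 19), (r, 18), (t, 16), (v, 12), (v, 15), (w, 12), (w, 19)}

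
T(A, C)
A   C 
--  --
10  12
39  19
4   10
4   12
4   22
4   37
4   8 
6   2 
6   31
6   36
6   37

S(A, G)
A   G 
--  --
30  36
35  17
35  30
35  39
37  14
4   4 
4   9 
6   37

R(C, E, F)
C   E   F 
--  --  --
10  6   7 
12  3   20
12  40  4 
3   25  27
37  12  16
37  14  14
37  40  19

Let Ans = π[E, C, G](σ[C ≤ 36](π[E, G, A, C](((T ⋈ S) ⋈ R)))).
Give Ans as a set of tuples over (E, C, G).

{(3, 12, 4), (3, 12, 9), (40, 12, 4), (40, 12, 9), (6, 10, 4), (6, 10, 9)}

Natural join on A: {(4, 10, 4), (4, 10, 9), (4, 12, 4), (4, 12, 9), (4, 22, 4), (4, 22, 9), (4, 37, 4), (4, 37, 9), (4, 8, 4), (4, 8, 9), (6, 2, 37), (6, 31, 37), (6, 36, 37), (6, 37, 37)}
Natural join on C: {(4, 10, 4, 6, 7), (4, 10, 9, 6, 7), (4, 12, 4, 3, 20), (4, 12, 4, 40, 4), (4, 12, 9, 3, 20), (4, 12, 9, 40, 4), (4, 37, 4, 12, 16), (4, 37, 4, 14, 14), (4, 37, 4, 40, 19), (4, 37, 9, 12, 16), (4, 37, 9, 14, 14), (4, 37, 9, 40, 19), (6, 37, 37, 12, 16), (6, 37, 37, 14, 14), (6, 37, 37, 40, 19)}
π[E, G, A, C]: project onto (E, G, A, C) → {(12, 37, 6, 37), (12, 4, 4, 37), (12, 9, 4, 37), (14, 37, 6, 37), (14, 4, 4, 37), (14, 9, 4, 37), (3, 4, 4, 12), (3, 9, 4, 12), (40, 37, 6, 37), (40, 4, 4, 12), (40, 4, 4, 37), (40, 9, 4, 12), (40, 9, 4, 37), (6, 4, 4, 10), (6, 9, 4, 10)}
Filtering on C ≤ 36 leaves {(3, 4, 4, 12), (3, 9, 4, 12), (40, 4, 4, 12), (40, 9, 4, 12), (6, 4, 4, 10), (6, 9, 4, 10)}.
π[E, C, G]: project onto (E, C, G) → {(3, 12, 4), (3, 12, 9), (40, 12, 4), (40, 12, 9), (6, 10, 4), (6, 10, 9)}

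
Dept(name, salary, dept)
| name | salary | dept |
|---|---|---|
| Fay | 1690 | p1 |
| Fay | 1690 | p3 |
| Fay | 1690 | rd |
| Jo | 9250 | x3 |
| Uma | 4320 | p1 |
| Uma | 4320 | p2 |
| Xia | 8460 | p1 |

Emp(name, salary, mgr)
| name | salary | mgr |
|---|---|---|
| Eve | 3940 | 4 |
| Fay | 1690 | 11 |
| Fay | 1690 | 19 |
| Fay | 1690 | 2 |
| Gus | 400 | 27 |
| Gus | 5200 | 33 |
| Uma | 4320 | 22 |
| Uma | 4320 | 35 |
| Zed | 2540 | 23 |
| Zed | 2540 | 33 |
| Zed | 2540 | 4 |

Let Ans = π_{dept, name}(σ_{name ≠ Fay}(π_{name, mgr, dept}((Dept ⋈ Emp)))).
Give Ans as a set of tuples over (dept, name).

Natural join on name, salary: {(Fay, 1690, p1, 11), (Fay, 1690, p1, 19), (Fay, 1690, p1, 2), (Fay, 1690, p3, 11), (Fay, 1690, p3, 19), (Fay, 1690, p3, 2), (Fay, 1690, rd, 11), (Fay, 1690, rd, 19), (Fay, 1690, rd, 2), (Uma, 4320, p1, 22), (Uma, 4320, p1, 35), (Uma, 4320, p2, 22), (Uma, 4320, p2, 35)}
Keep only column(s) name, mgr, dept: {(Fay, 11, p1), (Fay, 11, p3), (Fay, 11, rd), (Fay, 19, p1), (Fay, 19, p3), (Fay, 19, rd), (Fay, 2, p1), (Fay, 2, p3), (Fay, 2, rd), (Uma, 22, p1), (Uma, 22, p2), (Uma, 35, p1), (Uma, 35, p2)}
Apply σ_{name ≠ Fay}; surviving tuples: {(Uma, 22, p1), (Uma, 22, p2), (Uma, 35, p1), (Uma, 35, p2)}
Keep only column(s) dept, name (2 duplicate(s) eliminated): {(p1, Uma), (p2, Uma)}

{(p1, Uma), (p2, Uma)}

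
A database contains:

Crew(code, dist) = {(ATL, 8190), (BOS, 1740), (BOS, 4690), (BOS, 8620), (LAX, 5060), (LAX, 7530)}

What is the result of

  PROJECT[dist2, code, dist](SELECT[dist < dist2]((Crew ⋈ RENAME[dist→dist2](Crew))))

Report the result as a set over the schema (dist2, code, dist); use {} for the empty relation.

{(4690, BOS, 1740), (7530, LAX, 5060), (8620, BOS, 1740), (8620, BOS, 4690)}

ρ[dist→dist2]: schema becomes (code, dist2); tuples unchanged.
Natural join on code: {(ATL, 8190, 8190), (BOS, 1740, 1740), (BOS, 1740, 4690), (BOS, 1740, 8620), (BOS, 4690, 1740), (BOS, 4690, 4690), (BOS, 4690, 8620), (BOS, 8620, 1740), (BOS, 8620, 4690), (BOS, 8620, 8620), (LAX, 5060, 5060), (LAX, 5060, 7530), (LAX, 7530, 5060), (LAX, 7530, 7530)}
Apply σ_{dist < dist2}; surviving tuples: {(BOS, 1740, 4690), (BOS, 1740, 8620), (BOS, 4690, 8620), (LAX, 5060, 7530)}
Projecting to dist2, code, dist: {(4690, BOS, 1740), (7530, LAX, 5060), (8620, BOS, 1740), (8620, BOS, 4690)}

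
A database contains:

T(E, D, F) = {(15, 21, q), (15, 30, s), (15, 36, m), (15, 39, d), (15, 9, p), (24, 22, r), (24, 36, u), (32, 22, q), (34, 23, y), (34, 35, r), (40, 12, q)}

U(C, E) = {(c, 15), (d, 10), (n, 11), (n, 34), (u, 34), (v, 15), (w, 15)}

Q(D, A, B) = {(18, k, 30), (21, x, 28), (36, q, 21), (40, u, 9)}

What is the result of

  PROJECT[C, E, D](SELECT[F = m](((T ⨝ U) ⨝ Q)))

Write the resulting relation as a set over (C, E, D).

T ⋈ U (natural join on E): {(15, 21, q, c), (15, 21, q, v), (15, 21, q, w), (15, 30, s, c), (15, 30, s, v), (15, 30, s, w), (15, 36, m, c), (15, 36, m, v), (15, 36, m, w), (15, 39, d, c), (15, 39, d, v), (15, 39, d, w), (15, 9, p, c), (15, 9, p, v), (15, 9, p, w), (34, 23, y, n), (34, 23, y, u), (34, 35, r, n), (34, 35, r, u)}
(T ⨝ U) ⋈ Q (natural join on D): {(15, 21, q, c, x, 28), (15, 21, q, v, x, 28), (15, 21, q, w, x, 28), (15, 36, m, c, q, 21), (15, 36, m, v, q, 21), (15, 36, m, w, q, 21)}
Filtering on F = m leaves {(15, 36, m, c, q, 21), (15, 36, m, v, q, 21), (15, 36, m, w, q, 21)}.
Keep only column(s) C, E, D: {(c, 15, 36), (v, 15, 36), (w, 15, 36)}

{(c, 15, 36), (v, 15, 36), (w, 15, 36)}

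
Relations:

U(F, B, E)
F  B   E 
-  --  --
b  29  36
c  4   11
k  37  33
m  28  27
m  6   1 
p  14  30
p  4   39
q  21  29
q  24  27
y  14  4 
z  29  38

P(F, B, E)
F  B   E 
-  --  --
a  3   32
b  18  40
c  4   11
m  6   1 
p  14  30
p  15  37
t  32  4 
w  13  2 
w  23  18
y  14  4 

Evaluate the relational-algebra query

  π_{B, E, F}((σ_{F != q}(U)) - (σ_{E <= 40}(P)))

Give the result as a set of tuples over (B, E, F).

Apply σ_{F != q}; surviving tuples: {(b, 29, 36), (c, 4, 11), (k, 37, 33), (m, 28, 27), (m, 6, 1), (p, 14, 30), (p, 4, 39), (y, 14, 4), (z, 29, 38)}
Apply σ_{E <= 40}; surviving tuples: {(a, 3, 32), (b, 18, 40), (c, 4, 11), (m, 6, 1), (p, 14, 30), (p, 15, 37), (t, 32, 4), (w, 13, 2), (w, 23, 18), (y, 14, 4)}
Taking the difference: {(b, 29, 36), (k, 37, 33), (m, 28, 27), (p, 4, 39), (z, 29, 38)}
π[B, E, F]: project onto (B, E, F) → {(28, 27, m), (29, 36, b), (29, 38, z), (37, 33, k), (4, 39, p)}

{(28, 27, m), (29, 36, b), (29, 38, z), (37, 33, k), (4, 39, p)}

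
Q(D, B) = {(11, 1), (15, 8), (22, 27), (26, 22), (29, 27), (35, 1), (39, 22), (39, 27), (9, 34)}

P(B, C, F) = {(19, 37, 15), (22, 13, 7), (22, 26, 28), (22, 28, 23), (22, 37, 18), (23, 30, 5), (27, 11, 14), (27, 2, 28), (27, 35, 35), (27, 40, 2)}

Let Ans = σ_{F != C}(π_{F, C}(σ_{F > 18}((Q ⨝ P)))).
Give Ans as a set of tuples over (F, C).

Q ⋈ P (natural join on B): {(22, 27, 11, 14), (22, 27, 2, 28), (22, 27, 35, 35), (22, 27, 40, 2), (26, 22, 13, 7), (26, 22, 26, 28), (26, 22, 28, 23), (26, 22, 37, 18), (29, 27, 11, 14), (29, 27, 2, 28), (29, 27, 35, 35), (29, 27, 40, 2), (39, 22, 13, 7), (39, 22, 26, 28), (39, 22, 28, 23), (39, 22, 37, 18), (39, 27, 11, 14), (39, 27, 2, 28), (39, 27, 35, 35), (39, 27, 40, 2)}
Filtering on F > 18 leaves {(22, 27, 2, 28), (22, 27, 35, 35), (26, 22, 26, 28), (26, 22, 28, 23), (29, 27, 2, 28), (29, 27, 35, 35), (39, 22, 26, 28), (39, 22, 28, 23), (39, 27, 2, 28), (39, 27, 35, 35)}.
π[F, C]: project onto (F, C) (6 duplicate(s) eliminated) → {(23, 28), (28, 2), (28, 26), (35, 35)}
Filtering on F != C leaves {(23, 28), (28, 2), (28, 26)}.

{(23, 28), (28, 2), (28, 26)}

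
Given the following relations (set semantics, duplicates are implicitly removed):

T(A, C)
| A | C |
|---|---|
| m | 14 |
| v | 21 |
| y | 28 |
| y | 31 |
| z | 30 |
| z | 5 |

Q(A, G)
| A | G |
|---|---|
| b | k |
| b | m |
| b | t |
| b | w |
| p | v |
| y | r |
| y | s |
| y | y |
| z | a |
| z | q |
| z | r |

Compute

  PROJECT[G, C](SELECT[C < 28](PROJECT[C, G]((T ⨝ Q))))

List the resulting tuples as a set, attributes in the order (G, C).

Joining T and Q on A yields {(y, 28, r), (y, 28, s), (y, 28, y), (y, 31, r), (y, 31, s), (y, 31, y), (z, 30, a), (z, 30, q), (z, 30, r), (z, 5, a), (z, 5, q), (z, 5, r)}.
Projecting to C, G: {(28, r), (28, s), (28, y), (30, a), (30, q), (30, r), (31, r), (31, s), (31, y), (5, a), (5, q), (5, r)}
Filtering on C < 28 leaves {(5, a), (5, q), (5, r)}.
Projecting to G, C: {(a, 5), (q, 5), (r, 5)}

{(a, 5), (q, 5), (r, 5)}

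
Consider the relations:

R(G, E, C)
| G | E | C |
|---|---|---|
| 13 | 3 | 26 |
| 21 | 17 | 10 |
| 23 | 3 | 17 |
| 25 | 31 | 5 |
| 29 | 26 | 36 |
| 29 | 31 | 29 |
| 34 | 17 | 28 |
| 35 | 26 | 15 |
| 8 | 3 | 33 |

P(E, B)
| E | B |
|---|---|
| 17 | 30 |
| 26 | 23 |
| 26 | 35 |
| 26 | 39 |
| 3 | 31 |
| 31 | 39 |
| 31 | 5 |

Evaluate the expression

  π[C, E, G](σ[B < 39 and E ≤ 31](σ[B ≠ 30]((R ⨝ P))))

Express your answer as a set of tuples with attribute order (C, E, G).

Natural join on E: {(13, 3, 26, 31), (21, 17, 10, 30), (23, 3, 17, 31), (25, 31, 5, 39), (25, 31, 5, 5), (29, 26, 36, 23), (29, 26, 36, 35), (29, 26, 36, 39), (29, 31, 29, 39), (29, 31, 29, 5), (34, 17, 28, 30), (35, 26, 15, 23), (35, 26, 15, 35), (35, 26, 15, 39), (8, 3, 33, 31)}
σ[B ≠ 30]: keep tuples satisfying B ≠ 30 → {(13, 3, 26, 31), (23, 3, 17, 31), (25, 31, 5, 39), (25, 31, 5, 5), (29, 26, 36, 23), (29, 26, 36, 35), (29, 26, 36, 39), (29, 31, 29, 39), (29, 31, 29, 5), (35, 26, 15, 23), (35, 26, 15, 35), (35, 26, 15, 39), (8, 3, 33, 31)}
σ[B < 39 and E ≤ 31]: keep tuples satisfying B < 39 and E ≤ 31 → {(13, 3, 26, 31), (23, 3, 17, 31), (25, 31, 5, 5), (29, 26, 36, 23), (29, 26, 36, 35), (29, 31, 29, 5), (35, 26, 15, 23), (35, 26, 15, 35), (8, 3, 33, 31)}
Projecting to C, E, G (2 duplicate(s) eliminated): {(15, 26, 35), (17, 3, 23), (26, 3, 13), (29, 31, 29), (33, 3, 8), (36, 26, 29), (5, 31, 25)}

{(15, 26, 35), (17, 3, 23), (26, 3, 13), (29, 31, 29), (33, 3, 8), (36, 26, 29), (5, 31, 25)}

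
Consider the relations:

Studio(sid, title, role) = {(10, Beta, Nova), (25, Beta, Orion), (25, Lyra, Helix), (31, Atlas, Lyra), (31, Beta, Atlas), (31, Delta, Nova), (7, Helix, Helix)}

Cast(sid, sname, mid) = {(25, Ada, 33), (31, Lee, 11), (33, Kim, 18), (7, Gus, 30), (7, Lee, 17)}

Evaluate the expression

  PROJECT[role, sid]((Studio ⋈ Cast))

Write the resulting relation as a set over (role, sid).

Joining Studio and Cast on sid yields {(25, Beta, Orion, Ada, 33), (25, Lyra, Helix, Ada, 33), (31, Atlas, Lyra, Lee, 11), (31, Beta, Atlas, Lee, 11), (31, Delta, Nova, Lee, 11), (7, Helix, Helix, Gus, 30), (7, Helix, Helix, Lee, 17)}.
Projecting to role, sid (1 duplicate(s) eliminated): {(Atlas, 31), (Helix, 25), (Helix, 7), (Lyra, 31), (Nova, 31), (Orion, 25)}

{(Atlas, 31), (Helix, 25), (Helix, 7), (Lyra, 31), (Nova, 31), (Orion, 25)}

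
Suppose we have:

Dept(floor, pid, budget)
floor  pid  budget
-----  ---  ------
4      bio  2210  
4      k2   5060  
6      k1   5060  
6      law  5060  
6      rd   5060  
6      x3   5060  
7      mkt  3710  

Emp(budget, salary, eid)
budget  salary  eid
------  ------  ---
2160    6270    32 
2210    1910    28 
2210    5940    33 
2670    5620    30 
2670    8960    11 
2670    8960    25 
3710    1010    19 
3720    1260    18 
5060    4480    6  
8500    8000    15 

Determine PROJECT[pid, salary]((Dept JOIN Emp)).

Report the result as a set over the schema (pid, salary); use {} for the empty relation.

{(bio, 1910), (bio, 5940), (k1, 4480), (k2, 4480), (law, 4480), (mkt, 1010), (rd, 4480), (x3, 4480)}

Joining Dept and Emp on budget yields {(4, bio, 2210, 1910, 28), (4, bio, 2210, 5940, 33), (4, k2, 5060, 4480, 6), (6, k1, 5060, 4480, 6), (6, law, 5060, 4480, 6), (6, rd, 5060, 4480, 6), (6, x3, 5060, 4480, 6), (7, mkt, 3710, 1010, 19)}.
π_{pid, salary} gives {(bio, 1910), (bio, 5940), (k1, 4480), (k2, 4480), (law, 4480), (mkt, 1010), (rd, 4480), (x3, 4480)}.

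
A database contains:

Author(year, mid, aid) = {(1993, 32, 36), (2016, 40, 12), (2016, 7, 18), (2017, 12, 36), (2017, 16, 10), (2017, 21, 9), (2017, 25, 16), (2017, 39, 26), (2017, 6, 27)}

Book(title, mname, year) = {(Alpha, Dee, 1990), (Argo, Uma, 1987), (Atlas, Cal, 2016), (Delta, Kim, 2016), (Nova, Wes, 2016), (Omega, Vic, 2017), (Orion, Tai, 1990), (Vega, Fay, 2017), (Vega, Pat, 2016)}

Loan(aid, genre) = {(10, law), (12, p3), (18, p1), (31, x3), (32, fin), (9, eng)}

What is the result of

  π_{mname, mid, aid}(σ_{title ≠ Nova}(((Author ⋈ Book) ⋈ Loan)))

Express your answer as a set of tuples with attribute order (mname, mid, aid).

{(Cal, 40, 12), (Cal, 7, 18), (Fay, 16, 10), (Fay, 21, 9), (Kim, 40, 12), (Kim, 7, 18), (Pat, 40, 12), (Pat, 7, 18), (Vic, 16, 10), (Vic, 21, 9)}

Natural join on year: {(2016, 40, 12, Atlas, Cal), (2016, 40, 12, Delta, Kim), (2016, 40, 12, Nova, Wes), (2016, 40, 12, Vega, Pat), (2016, 7, 18, Atlas, Cal), (2016, 7, 18, Delta, Kim), (2016, 7, 18, Nova, Wes), (2016, 7, 18, Vega, Pat), (2017, 12, 36, Omega, Vic), (2017, 12, 36, Vega, Fay), (2017, 16, 10, Omega, Vic), (2017, 16, 10, Vega, Fay), (2017, 21, 9, Omega, Vic), (2017, 21, 9, Vega, Fay), (2017, 25, 16, Omega, Vic), (2017, 25, 16, Vega, Fay), (2017, 39, 26, Omega, Vic), (2017, 39, 26, Vega, Fay), (2017, 6, 27, Omega, Vic), (2017, 6, 27, Vega, Fay)}
Natural join on aid: {(2016, 40, 12, Atlas, Cal, p3), (2016, 40, 12, Delta, Kim, p3), (2016, 40, 12, Nova, Wes, p3), (2016, 40, 12, Vega, Pat, p3), (2016, 7, 18, Atlas, Cal, p1), (2016, 7, 18, Delta, Kim, p1), (2016, 7, 18, Nova, Wes, p1), (2016, 7, 18, Vega, Pat, p1), (2017, 16, 10, Omega, Vic, law), (2017, 16, 10, Vega, Fay, law), (2017, 21, 9, Omega, Vic, eng), (2017, 21, 9, Vega, Fay, eng)}
Filtering on title ≠ Nova leaves {(2016, 40, 12, Atlas, Cal, p3), (2016, 40, 12, Delta, Kim, p3), (2016, 40, 12, Vega, Pat, p3), (2016, 7, 18, Atlas, Cal, p1), (2016, 7, 18, Delta, Kim, p1), (2016, 7, 18, Vega, Pat, p1), (2017, 16, 10, Omega, Vic, law), (2017, 16, 10, Vega, Fay, law), (2017, 21, 9, Omega, Vic, eng), (2017, 21, 9, Vega, Fay, eng)}.
π_{mname, mid, aid} gives {(Cal, 40, 12), (Cal, 7, 18), (Fay, 16, 10), (Fay, 21, 9), (Kim, 40, 12), (Kim, 7, 18), (Pat, 40, 12), (Pat, 7, 18), (Vic, 16, 10), (Vic, 21, 9)}.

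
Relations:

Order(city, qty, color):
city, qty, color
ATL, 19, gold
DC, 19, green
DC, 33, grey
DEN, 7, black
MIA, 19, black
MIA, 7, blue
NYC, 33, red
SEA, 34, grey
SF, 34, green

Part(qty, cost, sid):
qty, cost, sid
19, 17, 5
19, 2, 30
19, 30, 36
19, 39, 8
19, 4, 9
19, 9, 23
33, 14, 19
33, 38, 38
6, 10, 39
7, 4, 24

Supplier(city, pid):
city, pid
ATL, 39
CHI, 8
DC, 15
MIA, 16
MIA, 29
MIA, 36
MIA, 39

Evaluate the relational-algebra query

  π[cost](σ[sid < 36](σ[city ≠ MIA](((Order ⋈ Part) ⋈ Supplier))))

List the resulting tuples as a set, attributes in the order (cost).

{14, 17, 2, 39, 4, 9}

Order ⋈ Part (natural join on qty): {(ATL, 19, gold, 17, 5), (ATL, 19, gold, 2, 30), (ATL, 19, gold, 30, 36), (ATL, 19, gold, 39, 8), (ATL, 19, gold, 4, 9), (ATL, 19, gold, 9, 23), (DC, 19, green, 17, 5), (DC, 19, green, 2, 30), (DC, 19, green, 30, 36), (DC, 19, green, 39, 8), (DC, 19, green, 4, 9), (DC, 19, green, 9, 23), (DC, 33, grey, 14, 19), (DC, 33, grey, 38, 38), (DEN, 7, black, 4, 24), (MIA, 19, black, 17, 5), (MIA, 19, black, 2, 30), (MIA, 19, black, 30, 36), (MIA, 19, black, 39, 8), (MIA, 19, black, 4, 9), (MIA, 19, black, 9, 23), (MIA, 7, blue, 4, 24), (NYC, 33, red, 14, 19), (NYC, 33, red, 38, 38)}
(Order ⋈ Part) ⋈ Supplier (natural join on city): {(ATL, 19, gold, 17, 5, 39), (ATL, 19, gold, 2, 30, 39), (ATL, 19, gold, 30, 36, 39), (ATL, 19, gold, 39, 8, 39), (ATL, 19, gold, 4, 9, 39), (ATL, 19, gold, 9, 23, 39), (DC, 19, green, 17, 5, 15), (DC, 19, green, 2, 30, 15), (DC, 19, green, 30, 36, 15), (DC, 19, green, 39, 8, 15), (DC, 19, green, 4, 9, 15), (DC, 19, green, 9, 23, 15), (DC, 33, grey, 14, 19, 15), (DC, 33, grey, 38, 38, 15), (MIA, 19, black, 17, 5, 16), (MIA, 19, black, 17, 5, 29), (MIA, 19, black, 17, 5, 36), (MIA, 19, black, 17, 5, 39), (MIA, 19, black, 2, 30, 16), (MIA, 19, black, 2, 30, 29), (MIA, 19, black, 2, 30, 36), (MIA, 19, black, 2, 30, 39), (MIA, 19, black, 30, 36, 16), (MIA, 19, black, 30, 36, 29), (MIA, 19, black, 30, 36, 36), (MIA, 19, black, 30, 36, 39), (MIA, 19, black, 39, 8, 16), (MIA, 19, black, 39, 8, 29), (MIA, 19, black, 39, 8, 36), (MIA, 19, black, 39, 8, 39), (MIA, 19, black, 4, 9, 16), (MIA, 19, black, 4, 9, 29), (MIA, 19, black, 4, 9, 36), (MIA, 19, black, 4, 9, 39), (MIA, 19, black, 9, 23, 16), (MIA, 19, black, 9, 23, 29), (MIA, 19, black, 9, 23, 36), (MIA, 19, black, 9, 23, 39), (MIA, 7, blue, 4, 24, 16), (MIA, 7, blue, 4, 24, 29), (MIA, 7, blue, 4, 24, 36), (MIA, 7, blue, 4, 24, 39)}
Selection city ≠ MIA: {(ATL, 19, gold, 17, 5, 39), (ATL, 19, gold, 2, 30, 39), (ATL, 19, gold, 30, 36, 39), (ATL, 19, gold, 39, 8, 39), (ATL, 19, gold, 4, 9, 39), (ATL, 19, gold, 9, 23, 39), (DC, 19, green, 17, 5, 15), (DC, 19, green, 2, 30, 15), (DC, 19, green, 30, 36, 15), (DC, 19, green, 39, 8, 15), (DC, 19, green, 4, 9, 15), (DC, 19, green, 9, 23, 15), (DC, 33, grey, 14, 19, 15), (DC, 33, grey, 38, 38, 15)}
Selection sid < 36: {(ATL, 19, gold, 17, 5, 39), (ATL, 19, gold, 2, 30, 39), (ATL, 19, gold, 39, 8, 39), (ATL, 19, gold, 4, 9, 39), (ATL, 19, gold, 9, 23, 39), (DC, 19, green, 17, 5, 15), (DC, 19, green, 2, 30, 15), (DC, 19, green, 39, 8, 15), (DC, 19, green, 4, 9, 15), (DC, 19, green, 9, 23, 15), (DC, 33, grey, 14, 19, 15)}
π_{cost} gives {14, 17, 2, 39, 4, 9} (5 duplicate(s) eliminated).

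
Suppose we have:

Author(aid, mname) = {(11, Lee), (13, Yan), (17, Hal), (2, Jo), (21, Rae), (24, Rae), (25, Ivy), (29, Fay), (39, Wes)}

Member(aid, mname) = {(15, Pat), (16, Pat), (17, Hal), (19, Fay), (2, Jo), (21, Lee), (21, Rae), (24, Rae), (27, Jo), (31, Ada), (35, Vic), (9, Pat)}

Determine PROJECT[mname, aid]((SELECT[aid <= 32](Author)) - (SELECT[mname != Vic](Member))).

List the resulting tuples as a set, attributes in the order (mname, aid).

Apply σ_{aid <= 32}; surviving tuples: {(11, Lee), (13, Yan), (17, Hal), (2, Jo), (21, Rae), (24, Rae), (25, Ivy), (29, Fay)}
Apply σ_{mname != Vic}; surviving tuples: {(15, Pat), (16, Pat), (17, Hal), (19, Fay), (2, Jo), (21, Lee), (21, Rae), (24, Rae), (27, Jo), (31, Ada), (9, Pat)}
Taking the difference: {(11, Lee), (13, Yan), (25, Ivy), (29, Fay)}
Keep only column(s) mname, aid: {(Fay, 29), (Ivy, 25), (Lee, 11), (Yan, 13)}

{(Fay, 29), (Ivy, 25), (Lee, 11), (Yan, 13)}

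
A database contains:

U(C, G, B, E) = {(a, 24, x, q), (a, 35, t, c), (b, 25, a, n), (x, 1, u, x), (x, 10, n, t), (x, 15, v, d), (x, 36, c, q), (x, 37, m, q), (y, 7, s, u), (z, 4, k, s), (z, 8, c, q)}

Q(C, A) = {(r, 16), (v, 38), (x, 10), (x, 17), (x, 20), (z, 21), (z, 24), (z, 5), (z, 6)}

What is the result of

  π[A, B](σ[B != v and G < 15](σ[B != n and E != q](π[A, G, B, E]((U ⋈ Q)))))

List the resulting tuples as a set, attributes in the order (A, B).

{(10, u), (17, u), (20, u), (21, k), (24, k), (5, k), (6, k)}

Natural join on C: {(x, 1, u, x, 10), (x, 1, u, x, 17), (x, 1, u, x, 20), (x, 10, n, t, 10), (x, 10, n, t, 17), (x, 10, n, t, 20), (x, 15, v, d, 10), (x, 15, v, d, 17), (x, 15, v, d, 20), (x, 36, c, q, 10), (x, 36, c, q, 17), (x, 36, c, q, 20), (x, 37, m, q, 10), (x, 37, m, q, 17), (x, 37, m, q, 20), (z, 4, k, s, 21), (z, 4, k, s, 24), (z, 4, k, s, 5), (z, 4, k, s, 6), (z, 8, c, q, 21), (z, 8, c, q, 24), (z, 8, c, q, 5), (z, 8, c, q, 6)}
π[A, G, B, E]: project onto (A, G, B, E) → {(10, 1, u, x), (10, 10, n, t), (10, 15, v, d), (10, 36, c, q), (10, 37, m, q), (17, 1, u, x), (17, 10, n, t), (17, 15, v, d), (17, 36, c, q), (17, 37, m, q), (20, 1, u, x), (20, 10, n, t), (20, 15, v, d), (20, 36, c, q), (20, 37, m, q), (21, 4, k, s), (21, 8, c, q), (24, 4, k, s), (24, 8, c, q), (5, 4, k, s), (5, 8, c, q), (6, 4, k, s), (6, 8, c, q)}
Selection B != n and E != q: {(10, 1, u, x), (10, 15, v, d), (17, 1, u, x), (17, 15, v, d), (20, 1, u, x), (20, 15, v, d), (21, 4, k, s), (24, 4, k, s), (5, 4, k, s), (6, 4, k, s)}
Selection B != v and G < 15: {(10, 1, u, x), (17, 1, u, x), (20, 1, u, x), (21, 4, k, s), (24, 4, k, s), (5, 4, k, s), (6, 4, k, s)}
π[A, B]: project onto (A, B) → {(10, u), (17, u), (20, u), (21, k), (24, k), (5, k), (6, k)}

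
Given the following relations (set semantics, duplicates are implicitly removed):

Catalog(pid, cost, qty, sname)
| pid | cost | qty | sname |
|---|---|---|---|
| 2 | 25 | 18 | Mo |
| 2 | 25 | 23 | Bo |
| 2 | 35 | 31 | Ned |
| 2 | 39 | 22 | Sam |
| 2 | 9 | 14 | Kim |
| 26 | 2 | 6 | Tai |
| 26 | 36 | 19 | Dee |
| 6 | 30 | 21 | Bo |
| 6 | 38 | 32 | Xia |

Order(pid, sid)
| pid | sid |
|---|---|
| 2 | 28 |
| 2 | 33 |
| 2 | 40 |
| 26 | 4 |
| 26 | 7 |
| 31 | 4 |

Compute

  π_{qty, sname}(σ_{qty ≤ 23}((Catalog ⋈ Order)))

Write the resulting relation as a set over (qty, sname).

{(14, Kim), (18, Mo), (19, Dee), (22, Sam), (23, Bo), (6, Tai)}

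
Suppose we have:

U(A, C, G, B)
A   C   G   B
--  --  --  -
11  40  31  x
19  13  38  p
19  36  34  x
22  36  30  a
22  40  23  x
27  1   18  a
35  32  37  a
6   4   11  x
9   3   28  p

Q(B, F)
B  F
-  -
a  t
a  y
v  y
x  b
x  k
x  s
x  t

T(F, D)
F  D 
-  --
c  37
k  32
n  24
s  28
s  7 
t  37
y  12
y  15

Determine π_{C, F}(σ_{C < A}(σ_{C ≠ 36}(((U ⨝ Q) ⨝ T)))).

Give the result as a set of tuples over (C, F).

{(1, t), (1, y), (32, t), (32, y), (4, k), (4, s), (4, t)}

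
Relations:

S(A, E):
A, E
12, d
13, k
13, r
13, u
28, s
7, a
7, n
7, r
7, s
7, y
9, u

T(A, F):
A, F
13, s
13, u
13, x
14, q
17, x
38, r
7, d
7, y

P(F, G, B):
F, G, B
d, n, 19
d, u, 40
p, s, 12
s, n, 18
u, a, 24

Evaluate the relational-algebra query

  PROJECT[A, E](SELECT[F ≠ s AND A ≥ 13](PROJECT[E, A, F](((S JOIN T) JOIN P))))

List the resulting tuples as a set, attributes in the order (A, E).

{(13, k), (13, r), (13, u)}

Natural join on A: {(13, k, s), (13, k, u), (13, k, x), (13, r, s), (13, r, u), (13, r, x), (13, u, s), (13, u, u), (13, u, x), (7, a, d), (7, a, y), (7, n, d), (7, n, y), (7, r, d), (7, r, y), (7, s, d), (7, s, y), (7, y, d), (7, y, y)}
Natural join on F: {(13, k, s, n, 18), (13, k, u, a, 24), (13, r, s, n, 18), (13, r, u, a, 24), (13, u, s, n, 18), (13, u, u, a, 24), (7, a, d, n, 19), (7, a, d, u, 40), (7, n, d, n, 19), (7, n, d, u, 40), (7, r, d, n, 19), (7, r, d, u, 40), (7, s, d, n, 19), (7, s, d, u, 40), (7, y, d, n, 19), (7, y, d, u, 40)}
Keep only column(s) E, A, F (5 duplicate(s) eliminated): {(a, 7, d), (k, 13, s), (k, 13, u), (n, 7, d), (r, 13, s), (r, 13, u), (r, 7, d), (s, 7, d), (u, 13, s), (u, 13, u), (y, 7, d)}
Selection F ≠ s AND A ≥ 13: {(k, 13, u), (r, 13, u), (u, 13, u)}
Keep only column(s) A, E: {(13, k), (13, r), (13, u)}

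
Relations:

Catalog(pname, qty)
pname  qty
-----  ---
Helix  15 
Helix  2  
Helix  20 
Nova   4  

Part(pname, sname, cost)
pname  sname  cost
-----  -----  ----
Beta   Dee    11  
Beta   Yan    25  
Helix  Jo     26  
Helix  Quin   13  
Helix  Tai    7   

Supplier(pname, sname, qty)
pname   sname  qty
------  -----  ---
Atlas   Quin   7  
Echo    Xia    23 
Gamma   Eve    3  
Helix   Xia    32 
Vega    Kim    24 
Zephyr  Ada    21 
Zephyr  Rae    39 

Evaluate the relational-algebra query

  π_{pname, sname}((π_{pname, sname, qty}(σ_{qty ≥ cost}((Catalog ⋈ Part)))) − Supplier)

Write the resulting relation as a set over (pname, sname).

{(Helix, Quin), (Helix, Tai)}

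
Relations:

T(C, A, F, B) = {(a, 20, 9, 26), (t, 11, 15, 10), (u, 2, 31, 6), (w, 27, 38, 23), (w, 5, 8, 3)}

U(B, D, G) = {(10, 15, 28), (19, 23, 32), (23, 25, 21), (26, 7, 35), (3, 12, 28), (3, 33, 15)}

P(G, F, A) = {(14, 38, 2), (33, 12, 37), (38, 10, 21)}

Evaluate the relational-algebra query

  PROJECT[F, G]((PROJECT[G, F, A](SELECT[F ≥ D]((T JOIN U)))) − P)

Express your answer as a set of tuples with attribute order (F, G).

{(15, 28), (38, 21), (9, 35)}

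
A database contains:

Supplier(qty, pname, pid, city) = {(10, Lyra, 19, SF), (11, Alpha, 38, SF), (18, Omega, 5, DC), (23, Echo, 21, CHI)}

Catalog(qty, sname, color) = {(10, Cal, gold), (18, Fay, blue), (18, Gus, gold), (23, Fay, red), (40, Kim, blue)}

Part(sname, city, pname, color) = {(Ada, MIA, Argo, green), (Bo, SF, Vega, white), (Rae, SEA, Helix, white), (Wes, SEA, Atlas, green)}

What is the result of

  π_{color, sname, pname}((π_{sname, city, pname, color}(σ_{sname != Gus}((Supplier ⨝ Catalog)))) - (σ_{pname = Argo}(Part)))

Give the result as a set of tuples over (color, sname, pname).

Joining Supplier and Catalog on qty yields {(10, Lyra, 19, SF, Cal, gold), (18, Omega, 5, DC, Fay, blue), (18, Omega, 5, DC, Gus, gold), (23, Echo, 21, CHI, Fay, red)}.
Apply σ_{sname != Gus}; surviving tuples: {(10, Lyra, 19, SF, Cal, gold), (18, Omega, 5, DC, Fay, blue), (23, Echo, 21, CHI, Fay, red)}
Keep only column(s) sname, city, pname, color: {(Cal, SF, Lyra, gold), (Fay, CHI, Echo, red), (Fay, DC, Omega, blue)}
Apply σ_{pname = Argo}; surviving tuples: {(Ada, MIA, Argo, green)}
Difference: {(Cal, SF, Lyra, gold), (Fay, CHI, Echo, red), (Fay, DC, Omega, blue)} with {(Ada, MIA, Argo, green)} → {(Cal, SF, Lyra, gold), (Fay, CHI, Echo, red), (Fay, DC, Omega, blue)}
Keep only column(s) color, sname, pname: {(blue, Fay, Omega), (gold, Cal, Lyra), (red, Fay, Echo)}

{(blue, Fay, Omega), (gold, Cal, Lyra), (red, Fay, Echo)}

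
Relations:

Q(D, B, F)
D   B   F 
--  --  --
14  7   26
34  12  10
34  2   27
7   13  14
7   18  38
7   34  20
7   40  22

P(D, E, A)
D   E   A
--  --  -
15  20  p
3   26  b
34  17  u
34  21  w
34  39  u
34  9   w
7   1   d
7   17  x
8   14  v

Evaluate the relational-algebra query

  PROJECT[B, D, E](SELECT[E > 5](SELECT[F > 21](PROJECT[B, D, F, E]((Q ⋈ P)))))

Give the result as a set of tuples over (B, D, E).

{(18, 7, 17), (2, 34, 17), (2, 34, 21), (2, 34, 39), (2, 34, 9), (40, 7, 17)}

Natural join on D: {(34, 12, 10, 17, u), (34, 12, 10, 21, w), (34, 12, 10, 39, u), (34, 12, 10, 9, w), (34, 2, 27, 17, u), (34, 2, 27, 21, w), (34, 2, 27, 39, u), (34, 2, 27, 9, w), (7, 13, 14, 1, d), (7, 13, 14, 17, x), (7, 18, 38, 1, d), (7, 18, 38, 17, x), (7, 34, 20, 1, d), (7, 34, 20, 17, x), (7, 40, 22, 1, d), (7, 40, 22, 17, x)}
π[B, D, F, E]: project onto (B, D, F, E) → {(12, 34, 10, 17), (12, 34, 10, 21), (12, 34, 10, 39), (12, 34, 10, 9), (13, 7, 14, 1), (13, 7, 14, 17), (18, 7, 38, 1), (18, 7, 38, 17), (2, 34, 27, 17), (2, 34, 27, 21), (2, 34, 27, 39), (2, 34, 27, 9), (34, 7, 20, 1), (34, 7, 20, 17), (40, 7, 22, 1), (40, 7, 22, 17)}
Filtering on F > 21 leaves {(18, 7, 38, 1), (18, 7, 38, 17), (2, 34, 27, 17), (2, 34, 27, 21), (2, 34, 27, 39), (2, 34, 27, 9), (40, 7, 22, 1), (40, 7, 22, 17)}.
Filtering on E > 5 leaves {(18, 7, 38, 17), (2, 34, 27, 17), (2, 34, 27, 21), (2, 34, 27, 39), (2, 34, 27, 9), (40, 7, 22, 17)}.
π[B, D, E]: project onto (B, D, E) → {(18, 7, 17), (2, 34, 17), (2, 34, 21), (2, 34, 39), (2, 34, 9), (40, 7, 17)}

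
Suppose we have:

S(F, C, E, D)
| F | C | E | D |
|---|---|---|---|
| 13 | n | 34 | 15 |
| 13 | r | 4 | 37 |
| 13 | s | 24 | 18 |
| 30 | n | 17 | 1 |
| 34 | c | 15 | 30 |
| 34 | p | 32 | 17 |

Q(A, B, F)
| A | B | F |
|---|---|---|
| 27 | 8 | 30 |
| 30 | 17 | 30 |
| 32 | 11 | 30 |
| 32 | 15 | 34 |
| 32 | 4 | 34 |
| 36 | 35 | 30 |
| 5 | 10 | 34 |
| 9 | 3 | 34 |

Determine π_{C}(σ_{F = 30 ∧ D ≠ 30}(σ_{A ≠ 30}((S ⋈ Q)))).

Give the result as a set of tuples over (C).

{n}

Joining S and Q on F yields {(30, n, 17, 1, 27, 8), (30, n, 17, 1, 30, 17), (30, n, 17, 1, 32, 11), (30, n, 17, 1, 36, 35), (34, c, 15, 30, 32, 15), (34, c, 15, 30, 32, 4), (34, c, 15, 30, 5, 10), (34, c, 15, 30, 9, 3), (34, p, 32, 17, 32, 15), (34, p, 32, 17, 32, 4), (34, p, 32, 17, 5, 10), (34, p, 32, 17, 9, 3)}.
σ[A ≠ 30]: keep tuples satisfying A ≠ 30 → {(30, n, 17, 1, 27, 8), (30, n, 17, 1, 32, 11), (30, n, 17, 1, 36, 35), (34, c, 15, 30, 32, 15), (34, c, 15, 30, 32, 4), (34, c, 15, 30, 5, 10), (34, c, 15, 30, 9, 3), (34, p, 32, 17, 32, 15), (34, p, 32, 17, 32, 4), (34, p, 32, 17, 5, 10), (34, p, 32, 17, 9, 3)}
σ[F = 30 ∧ D ≠ 30]: keep tuples satisfying F = 30 ∧ D ≠ 30 → {(30, n, 17, 1, 27, 8), (30, n, 17, 1, 32, 11), (30, n, 17, 1, 36, 35)}
π_{C} gives {n} (2 duplicate(s) eliminated).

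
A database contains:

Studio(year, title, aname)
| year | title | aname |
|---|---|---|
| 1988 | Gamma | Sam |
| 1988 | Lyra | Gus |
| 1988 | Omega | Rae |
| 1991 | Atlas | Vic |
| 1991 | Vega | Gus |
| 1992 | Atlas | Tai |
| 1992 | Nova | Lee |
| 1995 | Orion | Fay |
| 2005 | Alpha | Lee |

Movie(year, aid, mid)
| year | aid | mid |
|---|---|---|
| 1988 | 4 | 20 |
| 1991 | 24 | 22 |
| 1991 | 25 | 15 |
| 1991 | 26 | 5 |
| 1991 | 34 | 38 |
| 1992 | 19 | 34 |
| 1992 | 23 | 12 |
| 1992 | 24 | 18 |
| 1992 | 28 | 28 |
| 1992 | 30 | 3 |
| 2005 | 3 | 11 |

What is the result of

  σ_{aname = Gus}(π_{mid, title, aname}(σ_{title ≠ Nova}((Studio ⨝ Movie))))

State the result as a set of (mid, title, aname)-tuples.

{(15, Vega, Gus), (20, Lyra, Gus), (22, Vega, Gus), (38, Vega, Gus), (5, Vega, Gus)}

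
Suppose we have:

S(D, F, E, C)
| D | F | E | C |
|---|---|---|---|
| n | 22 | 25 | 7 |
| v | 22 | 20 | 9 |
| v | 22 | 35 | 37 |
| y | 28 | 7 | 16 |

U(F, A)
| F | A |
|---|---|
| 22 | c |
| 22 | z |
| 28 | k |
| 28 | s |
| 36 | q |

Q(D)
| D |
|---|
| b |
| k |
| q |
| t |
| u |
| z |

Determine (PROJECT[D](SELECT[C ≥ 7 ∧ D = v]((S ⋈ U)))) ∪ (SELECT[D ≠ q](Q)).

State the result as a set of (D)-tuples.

{b, k, t, u, v, z}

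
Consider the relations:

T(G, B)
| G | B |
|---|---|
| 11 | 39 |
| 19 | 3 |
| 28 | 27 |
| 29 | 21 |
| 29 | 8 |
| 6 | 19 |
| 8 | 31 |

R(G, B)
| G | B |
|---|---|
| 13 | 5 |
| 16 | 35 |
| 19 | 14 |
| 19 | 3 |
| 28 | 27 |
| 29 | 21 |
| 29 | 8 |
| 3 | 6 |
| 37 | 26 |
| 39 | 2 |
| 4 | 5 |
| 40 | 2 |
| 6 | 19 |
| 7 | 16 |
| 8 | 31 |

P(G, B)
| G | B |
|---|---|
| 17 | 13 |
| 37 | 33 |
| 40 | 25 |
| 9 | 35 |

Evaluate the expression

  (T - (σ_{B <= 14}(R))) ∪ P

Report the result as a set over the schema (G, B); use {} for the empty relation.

Filtering on B <= 14 leaves {(13, 5), (19, 14), (19, 3), (29, 8), (3, 6), (39, 2), (4, 5), (40, 2)}.
Taking the difference: {(11, 39), (28, 27), (29, 21), (6, 19), (8, 31)}
Taking the union: {(11, 39), (17, 13), (28, 27), (29, 21), (37, 33), (40, 25), (6, 19), (8, 31), (9, 35)}

{(11, 39), (17, 13), (28, 27), (29, 21), (37, 33), (40, 25), (6, 19), (8, 31), (9, 35)}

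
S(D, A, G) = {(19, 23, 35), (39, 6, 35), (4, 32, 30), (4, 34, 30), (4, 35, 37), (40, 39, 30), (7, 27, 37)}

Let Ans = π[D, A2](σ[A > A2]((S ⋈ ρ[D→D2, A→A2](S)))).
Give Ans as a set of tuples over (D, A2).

ρ[D→D2, A→A2]: schema becomes (D2, A2, G); tuples unchanged.
Joining S and ρ[D→D2, A→A2](S) on G yields {(19, 23, 35, 19, 23), (19, 23, 35, 39, 6), (39, 6, 35, 19, 23), (39, 6, 35, 39, 6), (4, 32, 30, 4, 32), (4, 32, 30, 4, 34), (4, 32, 30, 40, 39), (4, 34, 30, 4, 32), (4, 34, 30, 4, 34), (4, 34, 30, 40, 39), (4, 35, 37, 4, 35), (4, 35, 37, 7, 27), (40, 39, 30, 4, 32), (40, 39, 30, 4, 34), (40, 39, 30, 40, 39), (7, 27, 37, 4, 35), (7, 27, 37, 7, 27)}.
Selection A > A2: {(19, 23, 35, 39, 6), (4, 34, 30, 4, 32), (4, 35, 37, 7, 27), (40, 39, 30, 4, 32), (40, 39, 30, 4, 34)}
Projecting to D, A2: {(19, 6), (4, 27), (4, 32), (40, 32), (40, 34)}

{(19, 6), (4, 27), (4, 32), (40, 32), (40, 34)}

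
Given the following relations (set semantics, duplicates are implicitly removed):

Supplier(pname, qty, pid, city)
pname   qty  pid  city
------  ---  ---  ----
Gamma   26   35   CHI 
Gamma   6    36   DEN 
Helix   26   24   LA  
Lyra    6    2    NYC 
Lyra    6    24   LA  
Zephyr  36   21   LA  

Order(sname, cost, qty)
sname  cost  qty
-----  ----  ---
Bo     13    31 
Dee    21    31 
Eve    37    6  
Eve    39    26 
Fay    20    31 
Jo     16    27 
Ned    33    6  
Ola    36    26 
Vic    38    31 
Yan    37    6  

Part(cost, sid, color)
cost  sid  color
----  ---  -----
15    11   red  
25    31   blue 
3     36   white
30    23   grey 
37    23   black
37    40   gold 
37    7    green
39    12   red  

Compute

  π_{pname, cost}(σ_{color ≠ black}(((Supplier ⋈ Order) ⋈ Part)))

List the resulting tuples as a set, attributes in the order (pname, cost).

Supplier ⋈ Order (natural join on qty): {(Gamma, 26, 35, CHI, Eve, 39), (Gamma, 26, 35, CHI, Ola, 36), (Gamma, 6, 36, DEN, Eve, 37), (Gamma, 6, 36, DEN, Ned, 33), (Gamma, 6, 36, DEN, Yan, 37), (Helix, 26, 24, LA, Eve, 39), (Helix, 26, 24, LA, Ola, 36), (Lyra, 6, 2, NYC, Eve, 37), (Lyra, 6, 2, NYC, Ned, 33), (Lyra, 6, 2, NYC, Yan, 37), (Lyra, 6, 24, LA, Eve, 37), (Lyra, 6, 24, LA, Ned, 33), (Lyra, 6, 24, LA, Yan, 37)}
(Supplier ⋈ Order) ⋈ Part (natural join on cost): {(Gamma, 26, 35, CHI, Eve, 39, 12, red), (Gamma, 6, 36, DEN, Eve, 37, 23, black), (Gamma, 6, 36, DEN, Eve, 37, 40, gold), (Gamma, 6, 36, DEN, Eve, 37, 7, green), (Gamma, 6, 36, DEN, Yan, 37, 23, black), (Gamma, 6, 36, DEN, Yan, 37, 40, gold), (Gamma, 6, 36, DEN, Yan, 37, 7, green), (Helix, 26, 24, LA, Eve, 39, 12, red), (Lyra, 6, 2, NYC, Eve, 37, 23, black), (Lyra, 6, 2, NYC, Eve, 37, 40, gold), (Lyra, 6, 2, NYC, Eve, 37, 7, green), (Lyra, 6, 2, NYC, Yan, 37, 23, black), (Lyra, 6, 2, NYC, Yan, 37, 40, gold), (Lyra, 6, 2, NYC, Yan, 37, 7, green), (Lyra, 6, 24, LA, Eve, 37, 23, black), (Lyra, 6, 24, LA, Eve, 37, 40, gold), (Lyra, 6, 24, LA, Eve, 37, 7, green), (Lyra, 6, 24, LA, Yan, 37, 23, black), (Lyra, 6, 24, LA, Yan, 37, 40, gold), (Lyra, 6, 24, LA, Yan, 37, 7, green)}
Selection color ≠ black: {(Gamma, 26, 35, CHI, Eve, 39, 12, red), (Gamma, 6, 36, DEN, Eve, 37, 40, gold), (Gamma, 6, 36, DEN, Eve, 37, 7, green), (Gamma, 6, 36, DEN, Yan, 37, 40, gold), (Gamma, 6, 36, DEN, Yan, 37, 7, green), (Helix, 26, 24, LA, Eve, 39, 12, red), (Lyra, 6, 2, NYC, Eve, 37, 40, gold), (Lyra, 6, 2, NYC, Eve, 37, 7, green), (Lyra, 6, 2, NYC, Yan, 37, 40, gold), (Lyra, 6, 2, NYC, Yan, 37, 7, green), (Lyra, 6, 24, LA, Eve, 37, 40, gold), (Lyra, 6, 24, LA, Eve, 37, 7, green), (Lyra, 6, 24, LA, Yan, 37, 40, gold), (Lyra, 6, 24, LA, Yan, 37, 7, green)}
π[pname, cost]: project onto (pname, cost) (10 duplicate(s) eliminated) → {(Gamma, 37), (Gamma, 39), (Helix, 39), (Lyra, 37)}

{(Gamma, 37), (Gamma, 39), (Helix, 39), (Lyra, 37)}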